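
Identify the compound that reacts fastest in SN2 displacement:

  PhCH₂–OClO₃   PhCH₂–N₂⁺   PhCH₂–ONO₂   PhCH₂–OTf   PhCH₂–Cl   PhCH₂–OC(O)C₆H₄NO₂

Same R in every case — rank the leaving groups.
A good leaving group is a weak base: the lower the pKₐ of its conjugate acid, the more readily it departs.
PhCH₂–N₂⁺ loses N₂: no meaningful conjugate acid; N₂ departs as an exceptionally stable neutral molecule
PhCH₂–OTf loses OTf⁻: pKₐ(CF₃SO₃H (triflic acid)) ≈ -14
PhCH₂–OClO₃ loses ClO₄⁻: pKₐ(HClO₄) ≈ -10
PhCH₂–Cl loses Cl⁻: pKₐ(HCl) ≈ -7
PhCH₂–ONO₂ loses NO₃⁻: pKₐ(HNO₃) ≈ -1.3
PhCH₂–OC(O)C₆H₄NO₂ loses p-O₂N–C₆H₄–COO⁻: pKₐ(p-nitrobenzoic acid) ≈ 3.4

PhCH₂–N₂⁺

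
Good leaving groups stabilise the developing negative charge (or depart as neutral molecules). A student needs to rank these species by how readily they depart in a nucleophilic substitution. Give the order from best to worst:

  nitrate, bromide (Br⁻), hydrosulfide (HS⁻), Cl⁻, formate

A good leaving group is a weak base: the lower the pKₐ of its conjugate acid, the more readily it departs.
bromide (Br⁻): pKₐ(HBr) ≈ -9
Cl⁻: pKₐ(HCl) ≈ -7
nitrate: pKₐ(HNO₃) ≈ -1.3
formate: pKₐ(HCOOH) ≈ 3.8
hydrosulfide (HS⁻): pKₐ(H₂S) ≈ 7

bromide (Br⁻) > Cl⁻ > nitrate > formate > hydrosulfide (HS⁻)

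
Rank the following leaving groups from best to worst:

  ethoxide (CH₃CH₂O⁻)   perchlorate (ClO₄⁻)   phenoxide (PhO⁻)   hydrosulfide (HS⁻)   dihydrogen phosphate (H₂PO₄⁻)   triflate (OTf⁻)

A good leaving group is a weak base: the lower the pKₐ of its conjugate acid, the more readily it departs.
triflate (OTf⁻): pKₐ(CF₃SO₃H (triflic acid)) ≈ -14 — charge spread over three oxygens and a CF₃ group; the premier leaving group in synthesis
perchlorate (ClO₄⁻): pKₐ(HClO₄) ≈ -10
dihydrogen phosphate (H₂PO₄⁻): pKₐ(H₃PO₄) ≈ 2.1 — moderate base; biological leaving group after further activation
hydrosulfide (HS⁻): pKₐ(H₂S) ≈ 7
phenoxide (PhO⁻): pKₐ(C₆H₅OH (phenol)) ≈ 10
ethoxide (CH₃CH₂O⁻): pKₐ(CH₃CH₂OH) ≈ 16

triflate (OTf⁻) > perchlorate (ClO₄⁻) > dihydrogen phosphate (H₂PO₄⁻) > hydrosulfide (HS⁻) > phenoxide (PhO⁻) > ethoxide (CH₃CH₂O⁻)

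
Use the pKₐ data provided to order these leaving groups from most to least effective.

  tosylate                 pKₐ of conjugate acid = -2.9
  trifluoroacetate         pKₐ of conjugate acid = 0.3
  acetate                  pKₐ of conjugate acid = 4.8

Lower conjugate-acid pKₐ ⇒ weaker base ⇒ better leaving group.
Sorting by the given values: tosylate (-2.9), trifluoroacetate (0.3), acetate (4.8).

tosylate > trifluoroacetate > acetate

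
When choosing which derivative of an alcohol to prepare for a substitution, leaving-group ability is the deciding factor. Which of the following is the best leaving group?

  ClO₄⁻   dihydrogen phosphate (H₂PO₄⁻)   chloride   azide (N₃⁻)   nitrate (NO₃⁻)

ClO₄⁻

ClO₄⁻: pKₐ(HClO₄) ≈ -10
chloride: pKₐ(HCl) ≈ -7
nitrate (NO₃⁻): pKₐ(HNO₃) ≈ -1.3
dihydrogen phosphate (H₂PO₄⁻): pKₐ(H₃PO₄) ≈ 2.1
azide (N₃⁻): pKₐ(HN₃) ≈ 4.7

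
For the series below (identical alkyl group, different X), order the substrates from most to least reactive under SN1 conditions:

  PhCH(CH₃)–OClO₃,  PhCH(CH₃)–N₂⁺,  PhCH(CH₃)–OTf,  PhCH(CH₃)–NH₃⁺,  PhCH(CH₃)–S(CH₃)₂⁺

PhCH(CH₃)–N₂⁺ > PhCH(CH₃)–OTf > PhCH(CH₃)–OClO₃ > PhCH(CH₃)–S(CH₃)₂⁺ > PhCH(CH₃)–NH₃⁺

Identical carbon frameworks mean the comparison reduces to leaving-group quality.
Rank by basicity of the departing species: weakest base leaves most easily.
PhCH(CH₃)–N₂⁺ loses N₂: no meaningful conjugate acid; N₂ departs as an exceptionally stable neutral molecule
PhCH(CH₃)–OTf loses OTf⁻: pKₐ(CF₃SO₃H (triflic acid)) ≈ -14
PhCH(CH₃)–OClO₃ loses ClO₄⁻: pKₐ(HClO₄) ≈ -10
PhCH(CH₃)–S(CH₃)₂⁺ loses SR'₂: pKₐ(R'₂SH⁺) ≈ -7
PhCH(CH₃)–NH₃⁺ loses NH₃: pKₐ(NH₄⁺) ≈ 9.2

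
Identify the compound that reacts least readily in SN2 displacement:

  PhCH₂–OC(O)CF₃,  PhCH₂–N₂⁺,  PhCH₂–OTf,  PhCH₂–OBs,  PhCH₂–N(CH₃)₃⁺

PhCH₂–N(CH₃)₃⁺

Same R in every case — rank the leaving groups.
Rank by basicity of the departing species: weakest base leaves most easily.
PhCH₂–N₂⁺ loses N₂: no meaningful conjugate acid; N₂ departs as an exceptionally stable neutral molecule
PhCH₂–OTf loses OTf⁻: pKₐ(CF₃SO₃H (triflic acid)) ≈ -14
PhCH₂–OBs loses OBs⁻: pKₐ(p-BrC₆H₄SO₃H) ≈ -2.8
PhCH₂–OC(O)CF₃ loses CF₃COO⁻: pKₐ(CF₃COOH) ≈ 0.2
PhCH₂–N(CH₃)₃⁺ loses NR'₃: pKₐ(R'₃NH⁺) ≈ 10.7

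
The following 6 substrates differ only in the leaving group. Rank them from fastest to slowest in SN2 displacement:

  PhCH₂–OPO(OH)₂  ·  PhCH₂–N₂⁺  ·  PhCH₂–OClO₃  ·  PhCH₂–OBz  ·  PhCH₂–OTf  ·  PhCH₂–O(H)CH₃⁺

With the same alkyl group throughout, only the leaving group differentiates the rates.
Rank by basicity of the departing species: weakest base leaves most easily.
PhCH₂–N₂⁺ loses N₂: no meaningful conjugate acid; N₂ departs as an exceptionally stable neutral molecule
PhCH₂–OTf loses OTf⁻: pKₐ(CF₃SO₃H (triflic acid)) ≈ -14
PhCH₂–OClO₃ loses ClO₄⁻: pKₐ(HClO₄) ≈ -10
PhCH₂–O(H)CH₃⁺ loses R'OH: pKₐ(R'OH₂⁺) ≈ -2.4
PhCH₂–OPO(OH)₂ loses H₂PO₄⁻: pKₐ(H₃PO₄) ≈ 2.1
PhCH₂–OBz loses PhCOO⁻: pKₐ(C₆H₅COOH) ≈ 4.2

PhCH₂–N₂⁺ > PhCH₂–OTf > PhCH₂–OClO₃ > PhCH₂–O(H)CH₃⁺ > PhCH₂–OPO(OH)₂ > PhCH₂–OBz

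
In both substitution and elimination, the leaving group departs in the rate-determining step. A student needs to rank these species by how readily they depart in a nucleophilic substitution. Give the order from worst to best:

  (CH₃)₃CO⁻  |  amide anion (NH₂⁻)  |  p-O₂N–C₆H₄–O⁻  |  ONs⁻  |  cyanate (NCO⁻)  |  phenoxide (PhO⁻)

amide anion (NH₂⁻) < (CH₃)₃CO⁻ < phenoxide (PhO⁻) < p-O₂N–C₆H₄–O⁻ < cyanate (NCO⁻) < ONs⁻

A good leaving group is a weak base: the lower the pKₐ of its conjugate acid, the more readily it departs.
ONs⁻: pKₐ(p-O₂NC₆H₄SO₃H) ≈ -3.5 — p-nitro group further stabilises the sulfonate
cyanate (NCO⁻): pKₐ(HOCN) ≈ 3.5 — resonance between N and O
p-O₂N–C₆H₄–O⁻: pKₐ(p-nitrophenol) ≈ 7.2 — nitro group delocalises the charge; the classic chromogenic LG
phenoxide (PhO⁻): pKₐ(C₆H₅OH (phenol)) ≈ 10
(CH₃)₃CO⁻: pKₐ(t-BuOH) ≈ 18
amide anion (NH₂⁻): pKₐ(NH₃) ≈ 38 — extremely strong base; never a leaving group
Listed from poorest to best leaving group as asked.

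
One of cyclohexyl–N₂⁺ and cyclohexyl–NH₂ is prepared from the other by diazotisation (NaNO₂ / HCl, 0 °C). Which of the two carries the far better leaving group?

cyclohexyl–N₂⁺

From cyclohexyl–NH₂ the departing group would be NH₂⁻ (pKₐ(NH₃) ≈ 38). Extremely strong base; never a leaving group.
From cyclohexyl–N₂⁺ the leaving group is N₂ (no meaningful conjugate acid; N₂ departs as an exceptionally stable neutral molecule).
Diazotisation (NaNO₂ / HCl, 0 °C) works by generating a diazonium salt that expels N₂, making cyclohexyl–N₂⁺ enormously more reactive.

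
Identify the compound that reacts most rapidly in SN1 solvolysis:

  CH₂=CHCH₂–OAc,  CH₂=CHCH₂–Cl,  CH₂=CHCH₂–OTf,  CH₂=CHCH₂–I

Identical carbon frameworks mean the comparison reduces to leaving-group quality.
Rank by basicity of the departing species: weakest base leaves most easily.
CH₂=CHCH₂–OTf loses OTf⁻: pKₐ(CF₃SO₃H (triflic acid)) ≈ -14
CH₂=CHCH₂–I loses I⁻: pKₐ(HI) ≈ -10
CH₂=CHCH₂–Cl loses Cl⁻: pKₐ(HCl) ≈ -7
CH₂=CHCH₂–OAc loses AcO⁻: pKₐ(CH₃COOH) ≈ 4.8

CH₂=CHCH₂–OTf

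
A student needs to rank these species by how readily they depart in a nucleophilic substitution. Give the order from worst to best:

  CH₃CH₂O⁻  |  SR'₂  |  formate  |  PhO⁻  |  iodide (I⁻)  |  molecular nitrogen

CH₃CH₂O⁻ < PhO⁻ < formate < SR'₂ < iodide (I⁻) < molecular nitrogen

Leaving-group ability tracks the stability of the departed species; conjugate-acid pKₐ is the usual yardstick (lower pKₐ → better LG).
molecular nitrogen: no meaningful conjugate acid; N₂ departs as an exceptionally stable neutral molecule
iodide (I⁻): pKₐ(HI) ≈ -10
SR'₂: pKₐ(R'₂SH⁺) ≈ -7
formate: pKₐ(HCOOH) ≈ 3.8
PhO⁻: pKₐ(C₆H₅OH (phenol)) ≈ 10
CH₃CH₂O⁻: pKₐ(CH₃CH₂OH) ≈ 16
Reversing gives the worst-to-best order requested.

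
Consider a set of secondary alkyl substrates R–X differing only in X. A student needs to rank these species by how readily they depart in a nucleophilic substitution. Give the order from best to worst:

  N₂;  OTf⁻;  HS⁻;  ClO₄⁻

N₂ > OTf⁻ > ClO₄⁻ > HS⁻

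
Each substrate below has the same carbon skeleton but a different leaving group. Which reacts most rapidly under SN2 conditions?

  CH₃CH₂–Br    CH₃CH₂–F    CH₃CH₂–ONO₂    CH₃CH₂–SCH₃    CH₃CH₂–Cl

CH₃CH₂–Br

The skeletons are identical, so relative rate is governed entirely by leaving-group ability.
The more stable X⁻ (or X) is on its own — i.e. the weaker a base it is — the better a leaving group it makes.
CH₃CH₂–Br loses Br⁻: pKₐ(HBr) ≈ -9
CH₃CH₂–Cl loses Cl⁻: pKₐ(HCl) ≈ -7
CH₃CH₂–ONO₂ loses NO₃⁻: pKₐ(HNO₃) ≈ -1.3
CH₃CH₂–F loses F⁻: pKₐ(HF) ≈ 3.2
CH₃CH₂–SCH₃ loses RS⁻: pKₐ(RSH (a thiol)) ≈ 10.5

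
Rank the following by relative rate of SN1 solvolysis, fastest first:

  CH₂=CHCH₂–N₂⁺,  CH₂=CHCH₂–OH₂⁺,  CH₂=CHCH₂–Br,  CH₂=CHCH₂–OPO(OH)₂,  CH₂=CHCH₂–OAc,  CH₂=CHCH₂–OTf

CH₂=CHCH₂–N₂⁺ > CH₂=CHCH₂–OTf > CH₂=CHCH₂–Br > CH₂=CHCH₂–OH₂⁺ > CH₂=CHCH₂–OPO(OH)₂ > CH₂=CHCH₂–OAc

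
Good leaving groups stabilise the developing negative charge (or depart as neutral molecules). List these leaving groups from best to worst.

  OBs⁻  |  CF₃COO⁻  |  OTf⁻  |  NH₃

OTf⁻ > OBs⁻ > CF₃COO⁻ > NH₃

OTf⁻: pKₐ(CF₃SO₃H (triflic acid)) ≈ -14
OBs⁻: pKₐ(p-BrC₆H₄SO₃H) ≈ -2.8
CF₃COO⁻: pKₐ(CF₃COOH) ≈ 0.2
NH₃: pKₐ(NH₄⁺) ≈ 9.2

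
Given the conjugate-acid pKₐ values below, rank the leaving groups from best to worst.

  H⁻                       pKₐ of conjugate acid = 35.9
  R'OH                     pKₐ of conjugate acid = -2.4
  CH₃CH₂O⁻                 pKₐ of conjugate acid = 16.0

R'OH > CH₃CH₂O⁻ > H⁻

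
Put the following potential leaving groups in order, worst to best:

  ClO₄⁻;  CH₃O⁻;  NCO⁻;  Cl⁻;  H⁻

ClO₄⁻: pKₐ(HClO₄) ≈ -10
Cl⁻: pKₐ(HCl) ≈ -7
NCO⁻: pKₐ(HOCN) ≈ 3.5
CH₃O⁻: pKₐ(CH₃OH) ≈ 15.5
H⁻: pKₐ(H₂) ≈ 36
Listed from poorest to best leaving group as asked.

H⁻ < CH₃O⁻ < NCO⁻ < Cl⁻ < ClO₄⁻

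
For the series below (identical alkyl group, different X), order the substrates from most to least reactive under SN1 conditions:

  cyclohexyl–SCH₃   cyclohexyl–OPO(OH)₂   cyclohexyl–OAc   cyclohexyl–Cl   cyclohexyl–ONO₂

With the same alkyl group throughout, only the leaving group differentiates the rates.
Rank by basicity of the departing species: weakest base leaves most easily.
cyclohexyl–Cl loses Cl⁻: pKₐ(HCl) ≈ -7
cyclohexyl–ONO₂ loses NO₃⁻: pKₐ(HNO₃) ≈ -1.3
cyclohexyl–OPO(OH)₂ loses H₂PO₄⁻: pKₐ(H₃PO₄) ≈ 2.1
cyclohexyl–OAc loses AcO⁻: pKₐ(CH₃COOH) ≈ 4.8
cyclohexyl–SCH₃ loses RS⁻: pKₐ(RSH (a thiol)) ≈ 10.5

cyclohexyl–Cl > cyclohexyl–ONO₂ > cyclohexyl–OPO(OH)₂ > cyclohexyl–OAc > cyclohexyl–SCH₃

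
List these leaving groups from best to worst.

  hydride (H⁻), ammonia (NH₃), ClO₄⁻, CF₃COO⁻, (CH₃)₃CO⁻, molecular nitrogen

molecular nitrogen > ClO₄⁻ > CF₃COO⁻ > ammonia (NH₃) > (CH₃)₃CO⁻ > hydride (H⁻)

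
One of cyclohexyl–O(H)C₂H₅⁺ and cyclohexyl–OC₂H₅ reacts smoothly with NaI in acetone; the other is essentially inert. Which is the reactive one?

cyclohexyl–O(H)C₂H₅⁺

From cyclohexyl–OC₂H₅ the departing group would be CH₃CH₂O⁻ (pKₐ(CH₃CH₂OH) ≈ 16). Strong base; alkoxides do not leave unassisted.
From cyclohexyl–O(H)C₂H₅⁺ the leaving group is R'OH (pKₐ(R'OH₂⁺) ≈ -2.4). Neutral; leaves from a protonated ether (an oxonium ion, R–O(H)R'⁺).
(In practice cyclohexyl–O(H)C₂H₅⁺ is made from cyclohexyl–OC₂H₅ by protonation with concentrated HBr, allowing neutral ethanol, rather than ethoxide, to depart.)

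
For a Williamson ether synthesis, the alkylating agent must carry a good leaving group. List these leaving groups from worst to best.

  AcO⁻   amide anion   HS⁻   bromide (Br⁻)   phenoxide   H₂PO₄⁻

amide anion < phenoxide < HS⁻ < AcO⁻ < H₂PO₄⁻ < bromide (Br⁻)

The more stable X⁻ (or X) is on its own — i.e. the weaker a base it is — the better a leaving group it makes.
bromide (Br⁻): pKₐ(HBr) ≈ -9
H₂PO₄⁻: pKₐ(H₃PO₄) ≈ 2.1
AcO⁻: pKₐ(CH₃COOH) ≈ 4.8
HS⁻: pKₐ(H₂S) ≈ 7
phenoxide: pKₐ(C₆H₅OH (phenol)) ≈ 10
amide anion: pKₐ(NH₃) ≈ 38
The question asks for worst first, so the sequence is read in increasing leaving-group ability.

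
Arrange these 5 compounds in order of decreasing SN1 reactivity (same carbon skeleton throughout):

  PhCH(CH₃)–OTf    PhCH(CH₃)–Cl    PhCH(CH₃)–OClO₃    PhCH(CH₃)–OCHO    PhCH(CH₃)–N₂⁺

Same R in every case — rank the leaving groups.
Rank by basicity of the departing species: weakest base leaves most easily.
PhCH(CH₃)–N₂⁺ loses N₂: no meaningful conjugate acid; N₂ departs as an exceptionally stable neutral molecule
PhCH(CH₃)–OTf loses OTf⁻: pKₐ(CF₃SO₃H (triflic acid)) ≈ -14
PhCH(CH₃)–OClO₃ loses ClO₄⁻: pKₐ(HClO₄) ≈ -10
PhCH(CH₃)–Cl loses Cl⁻: pKₐ(HCl) ≈ -7
PhCH(CH₃)–OCHO loses HCOO⁻: pKₐ(HCOOH) ≈ 3.8

PhCH(CH₃)–N₂⁺ > PhCH(CH₃)–OTf > PhCH(CH₃)–OClO₃ > PhCH(CH₃)–Cl > PhCH(CH₃)–OCHO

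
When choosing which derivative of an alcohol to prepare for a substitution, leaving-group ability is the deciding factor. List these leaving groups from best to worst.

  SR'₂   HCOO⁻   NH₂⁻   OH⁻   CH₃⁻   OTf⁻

OTf⁻ > SR'₂ > HCOO⁻ > OH⁻ > NH₂⁻ > CH₃⁻

The more stable X⁻ (or X) is on its own — i.e. the weaker a base it is — the better a leaving group it makes.
OTf⁻: pKₐ(CF₃SO₃H (triflic acid)) ≈ -14 — charge spread over three oxygens and a CF₃ group; the premier leaving group in synthesis
SR'₂: pKₐ(R'₂SH⁺) ≈ -7 — neutral; leaves from a sulfonium salt (R–SR'₂⁺)
HCOO⁻: pKₐ(HCOOH) ≈ 3.8
OH⁻: pKₐ(H₂O) ≈ 15.7 — strong base; essentially never leaves without prior activation
NH₂⁻: pKₐ(NH₃) ≈ 38 — extremely strong base; never a leaving group
CH₃⁻: pKₐ(CH₄) ≈ 48 — unstabilised carbanion; the worst conceivable leaving group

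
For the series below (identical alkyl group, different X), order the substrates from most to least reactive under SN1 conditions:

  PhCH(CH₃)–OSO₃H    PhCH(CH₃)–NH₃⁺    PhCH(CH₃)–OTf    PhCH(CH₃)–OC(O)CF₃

PhCH(CH₃)–OTf > PhCH(CH₃)–OSO₃H > PhCH(CH₃)–OC(O)CF₃ > PhCH(CH₃)–NH₃⁺

Identical carbon frameworks mean the comparison reduces to leaving-group quality.
Rank by basicity of the departing species: weakest base leaves most easily.
PhCH(CH₃)–OTf loses OTf⁻: pKₐ(CF₃SO₃H (triflic acid)) ≈ -14
PhCH(CH₃)–OSO₃H loses HSO₄⁻: pKₐ(H₂SO₄) ≈ -3
PhCH(CH₃)–OC(O)CF₃ loses CF₃COO⁻: pKₐ(CF₃COOH) ≈ 0.2
PhCH(CH₃)–NH₃⁺ loses NH₃: pKₐ(NH₄⁺) ≈ 9.2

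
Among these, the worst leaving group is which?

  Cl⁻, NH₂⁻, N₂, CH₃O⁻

NH₂⁻

Leaving-group ability tracks the stability of the departed species; conjugate-acid pKₐ is the usual yardstick (lower pKₐ → better LG).
N₂: no meaningful conjugate acid; N₂ departs as an exceptionally stable neutral molecule
Cl⁻: pKₐ(HCl) ≈ -7
CH₃O⁻: pKₐ(CH₃OH) ≈ 15.5
NH₂⁻: pKₐ(NH₃) ≈ 38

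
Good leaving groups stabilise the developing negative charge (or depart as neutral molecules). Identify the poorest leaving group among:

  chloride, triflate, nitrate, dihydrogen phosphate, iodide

dihydrogen phosphate

triflate: pKₐ(CF₃SO₃H (triflic acid)) ≈ -14
iodide: pKₐ(HI) ≈ -10
chloride: pKₐ(HCl) ≈ -7
nitrate: pKₐ(HNO₃) ≈ -1.3
dihydrogen phosphate: pKₐ(H₃PO₄) ≈ 2.1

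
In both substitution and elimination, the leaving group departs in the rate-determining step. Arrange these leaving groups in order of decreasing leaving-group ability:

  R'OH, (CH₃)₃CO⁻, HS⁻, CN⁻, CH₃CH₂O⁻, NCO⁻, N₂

N₂ > R'OH > NCO⁻ > HS⁻ > CN⁻ > CH₃CH₂O⁻ > (CH₃)₃CO⁻

N₂: no meaningful conjugate acid; N₂ departs as an exceptionally stable neutral molecule
R'OH: pKₐ(R'OH₂⁺) ≈ -2.4
NCO⁻: pKₐ(HOCN) ≈ 3.5
HS⁻: pKₐ(H₂S) ≈ 7
CN⁻: pKₐ(HCN) ≈ 9.2 — sp carbon stabilises the charge somewhat, but still a poor LG
CH₃CH₂O⁻: pKₐ(CH₃CH₂OH) ≈ 16 — strong base; alkoxides do not leave unassisted
(CH₃)₃CO⁻: pKₐ(t-BuOH) ≈ 18 — bulky, strongly basic alkoxide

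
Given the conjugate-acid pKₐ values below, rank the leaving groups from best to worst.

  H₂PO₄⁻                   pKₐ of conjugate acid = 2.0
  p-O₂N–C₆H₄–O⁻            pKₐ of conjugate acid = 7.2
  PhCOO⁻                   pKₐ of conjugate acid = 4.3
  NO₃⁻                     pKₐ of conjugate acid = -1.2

NO₃⁻ > H₂PO₄⁻ > PhCOO⁻ > p-O₂N–C₆H₄–O⁻

Lower conjugate-acid pKₐ ⇒ weaker base ⇒ better leaving group.
Sorting by the given values: NO₃⁻ (-1.2), H₂PO₄⁻ (2.0), PhCOO⁻ (4.3), p-O₂N–C₆H₄–O⁻ (7.2).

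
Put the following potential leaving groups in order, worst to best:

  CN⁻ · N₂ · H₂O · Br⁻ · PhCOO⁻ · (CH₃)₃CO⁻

Rank by basicity of the departing species: weakest base leaves most easily.
N₂: no meaningful conjugate acid; N₂ departs as an exceptionally stable neutral molecule
Br⁻: pKₐ(HBr) ≈ -9
H₂O: pKₐ(H₃O⁺) ≈ -1.7
PhCOO⁻: pKₐ(C₆H₅COOH) ≈ 4.2 — aryl carboxylate
CN⁻: pKₐ(HCN) ≈ 9.2 — sp carbon stabilises the charge somewhat, but still a poor LG
(CH₃)₃CO⁻: pKₐ(t-BuOH) ≈ 18 — bulky, strongly basic alkoxide
The question asks for worst first, so the sequence is read in increasing leaving-group ability.

(CH₃)₃CO⁻ < CN⁻ < PhCOO⁻ < H₂O < Br⁻ < N₂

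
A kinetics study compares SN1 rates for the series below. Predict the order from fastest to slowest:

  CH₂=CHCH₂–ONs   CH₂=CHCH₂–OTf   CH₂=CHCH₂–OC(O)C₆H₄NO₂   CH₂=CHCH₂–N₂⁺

CH₂=CHCH₂–N₂⁺ > CH₂=CHCH₂–OTf > CH₂=CHCH₂–ONs > CH₂=CHCH₂–OC(O)C₆H₄NO₂

Same R in every case — rank the leaving groups.
The more stable X⁻ (or X) is on its own — i.e. the weaker a base it is — the better a leaving group it makes.
CH₂=CHCH₂–N₂⁺ loses N₂: no meaningful conjugate acid; N₂ departs as an exceptionally stable neutral molecule
CH₂=CHCH₂–OTf loses OTf⁻: pKₐ(CF₃SO₃H (triflic acid)) ≈ -14
CH₂=CHCH₂–ONs loses ONs⁻: pKₐ(p-O₂NC₆H₄SO₃H) ≈ -3.5
CH₂=CHCH₂–OC(O)C₆H₄NO₂ loses p-O₂N–C₆H₄–COO⁻: pKₐ(p-nitrobenzoic acid) ≈ 3.4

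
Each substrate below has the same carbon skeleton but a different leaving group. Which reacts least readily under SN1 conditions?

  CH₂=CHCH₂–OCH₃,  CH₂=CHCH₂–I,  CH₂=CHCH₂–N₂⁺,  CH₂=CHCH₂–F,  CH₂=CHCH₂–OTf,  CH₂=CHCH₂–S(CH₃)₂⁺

CH₂=CHCH₂–OCH₃

Same R in every case — rank the leaving groups.
Leaving-group ability tracks the stability of the departed species; conjugate-acid pKₐ is the usual yardstick (lower pKₐ → better LG).
CH₂=CHCH₂–N₂⁺ loses N₂: no meaningful conjugate acid; N₂ departs as an exceptionally stable neutral molecule
CH₂=CHCH₂–OTf loses OTf⁻: pKₐ(CF₃SO₃H (triflic acid)) ≈ -14
CH₂=CHCH₂–I loses I⁻: pKₐ(HI) ≈ -10
CH₂=CHCH₂–S(CH₃)₂⁺ loses SR'₂: pKₐ(R'₂SH⁺) ≈ -7
CH₂=CHCH₂–F loses F⁻: pKₐ(HF) ≈ 3.2
CH₂=CHCH₂–OCH₃ loses CH₃O⁻: pKₐ(CH₃OH) ≈ 15.5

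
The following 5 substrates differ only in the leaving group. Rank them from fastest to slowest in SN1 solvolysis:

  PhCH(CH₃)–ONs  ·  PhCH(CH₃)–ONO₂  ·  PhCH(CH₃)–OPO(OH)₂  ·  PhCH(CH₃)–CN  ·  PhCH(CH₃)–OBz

PhCH(CH₃)–ONs > PhCH(CH₃)–ONO₂ > PhCH(CH₃)–OPO(OH)₂ > PhCH(CH₃)–OBz > PhCH(CH₃)–CN

The skeletons are identical, so relative rate is governed entirely by leaving-group ability.
Rank by basicity of the departing species: weakest base leaves most easily.
PhCH(CH₃)–ONs loses ONs⁻: pKₐ(p-O₂NC₆H₄SO₃H) ≈ -3.5
PhCH(CH₃)–ONO₂ loses NO₃⁻: pKₐ(HNO₃) ≈ -1.3
PhCH(CH₃)–OPO(OH)₂ loses H₂PO₄⁻: pKₐ(H₃PO₄) ≈ 2.1
PhCH(CH₃)–OBz loses PhCOO⁻: pKₐ(C₆H₅COOH) ≈ 4.2
PhCH(CH₃)–CN loses CN⁻: pKₐ(HCN) ≈ 9.2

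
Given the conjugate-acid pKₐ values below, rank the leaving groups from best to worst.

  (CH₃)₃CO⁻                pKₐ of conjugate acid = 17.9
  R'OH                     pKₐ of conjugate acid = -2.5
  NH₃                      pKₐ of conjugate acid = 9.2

R'OH > NH₃ > (CH₃)₃CO⁻

Lower conjugate-acid pKₐ ⇒ weaker base ⇒ better leaving group.
Sorting by the given values: R'OH (-2.5), NH₃ (9.2), (CH₃)₃CO⁻ (17.9).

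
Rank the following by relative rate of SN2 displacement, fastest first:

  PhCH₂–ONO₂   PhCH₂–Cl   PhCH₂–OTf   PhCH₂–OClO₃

PhCH₂–OTf > PhCH₂–OClO₃ > PhCH₂–Cl > PhCH₂–ONO₂

The skeletons are identical, so relative rate is governed entirely by leaving-group ability.
Leaving-group ability tracks the stability of the departed species; conjugate-acid pKₐ is the usual yardstick (lower pKₐ → better LG).
PhCH₂–OTf loses OTf⁻: pKₐ(CF₃SO₃H (triflic acid)) ≈ -14
PhCH₂–OClO₃ loses ClO₄⁻: pKₐ(HClO₄) ≈ -10
PhCH₂–Cl loses Cl⁻: pKₐ(HCl) ≈ -7
PhCH₂–ONO₂ loses NO₃⁻: pKₐ(HNO₃) ≈ -1.3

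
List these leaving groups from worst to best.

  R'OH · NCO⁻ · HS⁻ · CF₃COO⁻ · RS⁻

RS⁻ < HS⁻ < NCO⁻ < CF₃COO⁻ < R'OH

Leaving-group ability tracks the stability of the departed species; conjugate-acid pKₐ is the usual yardstick (lower pKₐ → better LG).
R'OH: pKₐ(R'OH₂⁺) ≈ -2.4
CF₃COO⁻: pKₐ(CF₃COOH) ≈ 0.2
NCO⁻: pKₐ(HOCN) ≈ 3.5
HS⁻: pKₐ(H₂S) ≈ 7
RS⁻: pKₐ(RSH (a thiol)) ≈ 10.5
The question asks for worst first, so the sequence is read in increasing leaving-group ability.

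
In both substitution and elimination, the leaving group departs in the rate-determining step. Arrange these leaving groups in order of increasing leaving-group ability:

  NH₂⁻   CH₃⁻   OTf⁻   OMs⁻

Leaving-group ability tracks the stability of the departed species; conjugate-acid pKₐ is the usual yardstick (lower pKₐ → better LG).
OTf⁻: pKₐ(CF₃SO₃H (triflic acid)) ≈ -14 — charge spread over three oxygens and a CF₃ group; the premier leaving group in synthesis
OMs⁻: pKₐ(CH₃SO₃H (MsOH)) ≈ -1.9 — resonance-delocalised alkanesulfonate
NH₂⁻: pKₐ(NH₃) ≈ 38 — extremely strong base; never a leaving group
CH₃⁻: pKₐ(CH₄) ≈ 48 — unstabilised carbanion; the worst conceivable leaving group
Listed from poorest to best leaving group as asked.

CH₃⁻ < NH₂⁻ < OMs⁻ < OTf⁻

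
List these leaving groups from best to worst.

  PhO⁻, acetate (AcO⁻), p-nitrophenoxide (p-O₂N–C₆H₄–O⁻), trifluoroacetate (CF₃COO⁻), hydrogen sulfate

hydrogen sulfate > trifluoroacetate (CF₃COO⁻) > acetate (AcO⁻) > p-nitrophenoxide (p-O₂N–C₆H₄–O⁻) > PhO⁻

A good leaving group is a weak base: the lower the pKₐ of its conjugate acid, the more readily it departs.
hydrogen sulfate: pKₐ(H₂SO₄) ≈ -3
trifluoroacetate (CF₃COO⁻): pKₐ(CF₃COOH) ≈ 0.2
acetate (AcO⁻): pKₐ(CH₃COOH) ≈ 4.8
p-nitrophenoxide (p-O₂N–C₆H₄–O⁻): pKₐ(p-nitrophenol) ≈ 7.2
PhO⁻: pKₐ(C₆H₅OH (phenol)) ≈ 10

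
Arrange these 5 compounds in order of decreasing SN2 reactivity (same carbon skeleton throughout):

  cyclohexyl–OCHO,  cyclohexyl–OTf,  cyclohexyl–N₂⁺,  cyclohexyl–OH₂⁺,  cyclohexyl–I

With the same alkyl group throughout, only the leaving group differentiates the rates.
Leaving-group ability tracks the stability of the departed species; conjugate-acid pKₐ is the usual yardstick (lower pKₐ → better LG).
cyclohexyl–N₂⁺ loses N₂: no meaningful conjugate acid; N₂ departs as an exceptionally stable neutral molecule
cyclohexyl–OTf loses OTf⁻: pKₐ(CF₃SO₃H (triflic acid)) ≈ -14
cyclohexyl–I loses I⁻: pKₐ(HI) ≈ -10
cyclohexyl–OH₂⁺ loses H₂O: pKₐ(H₃O⁺) ≈ -1.7
cyclohexyl–OCHO loses HCOO⁻: pKₐ(HCOOH) ≈ 3.8

cyclohexyl–N₂⁺ > cyclohexyl–OTf > cyclohexyl–I > cyclohexyl–OH₂⁺ > cyclohexyl–OCHO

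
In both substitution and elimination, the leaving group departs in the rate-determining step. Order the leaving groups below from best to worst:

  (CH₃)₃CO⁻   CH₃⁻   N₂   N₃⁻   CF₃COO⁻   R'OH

N₂ > R'OH > CF₃COO⁻ > N₃⁻ > (CH₃)₃CO⁻ > CH₃⁻

N₂: no meaningful conjugate acid; N₂ departs as an exceptionally stable neutral molecule
R'OH: pKₐ(R'OH₂⁺) ≈ -2.4
CF₃COO⁻: pKₐ(CF₃COOH) ≈ 0.2
N₃⁻: pKₐ(HN₃) ≈ 4.7
(CH₃)₃CO⁻: pKₐ(t-BuOH) ≈ 18
CH₃⁻: pKₐ(CH₄) ≈ 48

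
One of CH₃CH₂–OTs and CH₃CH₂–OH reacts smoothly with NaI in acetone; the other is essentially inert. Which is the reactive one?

CH₃CH₂–OTs

From CH₃CH₂–OH the departing group would be OH⁻ (pKₐ(H₂O) ≈ 15.7). Strong base; essentially never leaves without prior activation.
From CH₃CH₂–OTs the leaving group is OTs⁻ (pKₐ(p-CH₃C₆H₄SO₃H (TsOH)) ≈ -2.8). Resonance-delocalised arenesulfonate.
(In practice CH₃CH₂–OTs is made from CH₃CH₂–OH by treatment with TsCl / pyridine, converting the hydroxyl into a tosylate.)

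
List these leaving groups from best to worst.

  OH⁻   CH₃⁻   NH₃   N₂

N₂: no meaningful conjugate acid; N₂ departs as an exceptionally stable neutral molecule
NH₃: pKₐ(NH₄⁺) ≈ 9.2
OH⁻: pKₐ(H₂O) ≈ 15.7
CH₃⁻: pKₐ(CH₄) ≈ 48

N₂ > NH₃ > OH⁻ > CH₃⁻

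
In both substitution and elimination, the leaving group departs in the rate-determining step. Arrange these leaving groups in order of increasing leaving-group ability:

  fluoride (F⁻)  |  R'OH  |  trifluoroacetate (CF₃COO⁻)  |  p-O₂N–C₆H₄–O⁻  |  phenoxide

phenoxide < p-O₂N–C₆H₄–O⁻ < fluoride (F⁻) < trifluoroacetate (CF₃COO⁻) < R'OH

R'OH: pKₐ(R'OH₂⁺) ≈ -2.4
trifluoroacetate (CF₃COO⁻): pKₐ(CF₃COOH) ≈ 0.2
fluoride (F⁻): pKₐ(HF) ≈ 3.2 — small and strongly basic; the poor halide leaving group
p-O₂N–C₆H₄–O⁻: pKₐ(p-nitrophenol) ≈ 7.2 — nitro group delocalises the charge; the classic chromogenic LG
phenoxide: pKₐ(C₆H₅OH (phenol)) ≈ 10 — resonance into the ring helps, but still a poor LG
The question asks for worst first, so the sequence is read in increasing leaving-group ability.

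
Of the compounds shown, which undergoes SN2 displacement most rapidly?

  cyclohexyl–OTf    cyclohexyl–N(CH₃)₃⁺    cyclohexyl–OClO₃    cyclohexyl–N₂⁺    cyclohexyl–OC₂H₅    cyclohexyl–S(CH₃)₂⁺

Same R in every case — rank the leaving groups.
The more stable X⁻ (or X) is on its own — i.e. the weaker a base it is — the better a leaving group it makes.
cyclohexyl–N₂⁺ loses N₂: no meaningful conjugate acid; N₂ departs as an exceptionally stable neutral molecule
cyclohexyl–OTf loses OTf⁻: pKₐ(CF₃SO₃H (triflic acid)) ≈ -14
cyclohexyl–OClO₃ loses ClO₄⁻: pKₐ(HClO₄) ≈ -10
cyclohexyl–S(CH₃)₂⁺ loses SR'₂: pKₐ(R'₂SH⁺) ≈ -7
cyclohexyl–N(CH₃)₃⁺ loses NR'₃: pKₐ(R'₃NH⁺) ≈ 10.7
cyclohexyl–OC₂H₅ loses CH₃CH₂O⁻: pKₐ(CH₃CH₂OH) ≈ 16

cyclohexyl–N₂⁺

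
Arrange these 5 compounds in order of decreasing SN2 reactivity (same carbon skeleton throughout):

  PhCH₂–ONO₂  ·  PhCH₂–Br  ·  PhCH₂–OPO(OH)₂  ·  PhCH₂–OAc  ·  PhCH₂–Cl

PhCH₂–Br > PhCH₂–Cl > PhCH₂–ONO₂ > PhCH₂–OPO(OH)₂ > PhCH₂–OAc

Identical carbon frameworks mean the comparison reduces to leaving-group quality.
The more stable X⁻ (or X) is on its own — i.e. the weaker a base it is — the better a leaving group it makes.
PhCH₂–Br loses Br⁻: pKₐ(HBr) ≈ -9
PhCH₂–Cl loses Cl⁻: pKₐ(HCl) ≈ -7
PhCH₂–ONO₂ loses NO₃⁻: pKₐ(HNO₃) ≈ -1.3
PhCH₂–OPO(OH)₂ loses H₂PO₄⁻: pKₐ(H₃PO₄) ≈ 2.1
PhCH₂–OAc loses AcO⁻: pKₐ(CH₃COOH) ≈ 4.8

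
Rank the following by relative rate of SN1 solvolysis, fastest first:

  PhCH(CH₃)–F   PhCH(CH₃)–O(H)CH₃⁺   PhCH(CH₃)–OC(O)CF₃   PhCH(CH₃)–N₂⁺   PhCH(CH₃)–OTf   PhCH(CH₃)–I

Same R in every case — rank the leaving groups.
Leaving-group ability tracks the stability of the departed species; conjugate-acid pKₐ is the usual yardstick (lower pKₐ → better LG).
PhCH(CH₃)–N₂⁺ loses N₂: no meaningful conjugate acid; N₂ departs as an exceptionally stable neutral molecule
PhCH(CH₃)–OTf loses OTf⁻: pKₐ(CF₃SO₃H (triflic acid)) ≈ -14
PhCH(CH₃)–I loses I⁻: pKₐ(HI) ≈ -10
PhCH(CH₃)–O(H)CH₃⁺ loses R'OH: pKₐ(R'OH₂⁺) ≈ -2.4
PhCH(CH₃)–OC(O)CF₃ loses CF₃COO⁻: pKₐ(CF₃COOH) ≈ 0.2
PhCH(CH₃)–F loses F⁻: pKₐ(HF) ≈ 3.2

PhCH(CH₃)–N₂⁺ > PhCH(CH₃)–OTf > PhCH(CH₃)–I > PhCH(CH₃)–O(H)CH₃⁺ > PhCH(CH₃)–OC(O)CF₃ > PhCH(CH₃)–F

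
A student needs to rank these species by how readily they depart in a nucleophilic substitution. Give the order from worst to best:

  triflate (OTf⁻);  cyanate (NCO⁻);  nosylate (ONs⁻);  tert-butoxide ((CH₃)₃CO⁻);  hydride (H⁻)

hydride (H⁻) < tert-butoxide ((CH₃)₃CO⁻) < cyanate (NCO⁻) < nosylate (ONs⁻) < triflate (OTf⁻)

Leaving-group ability tracks the stability of the departed species; conjugate-acid pKₐ is the usual yardstick (lower pKₐ → better LG).
triflate (OTf⁻): pKₐ(CF₃SO₃H (triflic acid)) ≈ -14
nosylate (ONs⁻): pKₐ(p-O₂NC₆H₄SO₃H) ≈ -3.5
cyanate (NCO⁻): pKₐ(HOCN) ≈ 3.5
tert-butoxide ((CH₃)₃CO⁻): pKₐ(t-BuOH) ≈ 18
hydride (H⁻): pKₐ(H₂) ≈ 36
The question asks for worst first, so the sequence is read in increasing leaving-group ability.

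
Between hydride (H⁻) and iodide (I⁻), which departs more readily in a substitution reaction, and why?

iodide (I⁻)

iodide (I⁻) is the better leaving group.
pKₐ(HI) ≈ -10 versus pKₐ(H₂) ≈ 36: iodide (I⁻) is the much weaker base.
Large, highly polarisable; very weak base.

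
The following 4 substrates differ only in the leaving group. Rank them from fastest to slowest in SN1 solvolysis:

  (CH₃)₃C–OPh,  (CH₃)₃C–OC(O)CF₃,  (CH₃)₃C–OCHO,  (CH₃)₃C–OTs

Same R in every case — rank the leaving groups.
Rank by basicity of the departing species: weakest base leaves most easily.
(CH₃)₃C–OTs loses OTs⁻: pKₐ(p-CH₃C₆H₄SO₃H (TsOH)) ≈ -2.8
(CH₃)₃C–OC(O)CF₃ loses CF₃COO⁻: pKₐ(CF₃COOH) ≈ 0.2
(CH₃)₃C–OCHO loses HCOO⁻: pKₐ(HCOOH) ≈ 3.8
(CH₃)₃C–OPh loses PhO⁻: pKₐ(C₆H₅OH (phenol)) ≈ 10

(CH₃)₃C–OTs > (CH₃)₃C–OC(O)CF₃ > (CH₃)₃C–OCHO > (CH₃)₃C–OPh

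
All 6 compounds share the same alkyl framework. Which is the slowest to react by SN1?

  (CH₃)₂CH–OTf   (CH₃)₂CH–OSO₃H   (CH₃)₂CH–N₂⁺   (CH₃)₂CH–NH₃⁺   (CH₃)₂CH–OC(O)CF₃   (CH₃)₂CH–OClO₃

The skeletons are identical, so relative rate is governed entirely by leaving-group ability.
Leaving-group ability tracks the stability of the departed species; conjugate-acid pKₐ is the usual yardstick (lower pKₐ → better LG).
(CH₃)₂CH–N₂⁺ loses N₂: no meaningful conjugate acid; N₂ departs as an exceptionally stable neutral molecule
(CH₃)₂CH–OTf loses OTf⁻: pKₐ(CF₃SO₃H (triflic acid)) ≈ -14
(CH₃)₂CH–OClO₃ loses ClO₄⁻: pKₐ(HClO₄) ≈ -10
(CH₃)₂CH–OSO₃H loses HSO₄⁻: pKₐ(H₂SO₄) ≈ -3
(CH₃)₂CH–OC(O)CF₃ loses CF₃COO⁻: pKₐ(CF₃COOH) ≈ 0.2
(CH₃)₂CH–NH₃⁺ loses NH₃: pKₐ(NH₄⁺) ≈ 9.2

(CH₃)₂CH–NH₃⁺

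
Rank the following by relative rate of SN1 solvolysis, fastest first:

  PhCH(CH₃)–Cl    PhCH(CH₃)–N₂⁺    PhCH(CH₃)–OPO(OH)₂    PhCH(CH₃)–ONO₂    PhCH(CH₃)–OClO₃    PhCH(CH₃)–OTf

PhCH(CH₃)–N₂⁺ > PhCH(CH₃)–OTf > PhCH(CH₃)–OClO₃ > PhCH(CH₃)–Cl > PhCH(CH₃)–ONO₂ > PhCH(CH₃)–OPO(OH)₂

The skeletons are identical, so relative rate is governed entirely by leaving-group ability.
The more stable X⁻ (or X) is on its own — i.e. the weaker a base it is — the better a leaving group it makes.
PhCH(CH₃)–N₂⁺ loses N₂: no meaningful conjugate acid; N₂ departs as an exceptionally stable neutral molecule
PhCH(CH₃)–OTf loses OTf⁻: pKₐ(CF₃SO₃H (triflic acid)) ≈ -14
PhCH(CH₃)–OClO₃ loses ClO₄⁻: pKₐ(HClO₄) ≈ -10
PhCH(CH₃)–Cl loses Cl⁻: pKₐ(HCl) ≈ -7
PhCH(CH₃)–ONO₂ loses NO₃⁻: pKₐ(HNO₃) ≈ -1.3
PhCH(CH₃)–OPO(OH)₂ loses H₂PO₄⁻: pKₐ(H₃PO₄) ≈ 2.1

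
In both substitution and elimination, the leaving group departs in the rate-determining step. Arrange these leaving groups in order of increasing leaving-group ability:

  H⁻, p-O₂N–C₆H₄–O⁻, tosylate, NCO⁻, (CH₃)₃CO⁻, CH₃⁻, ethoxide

CH₃⁻ < H⁻ < (CH₃)₃CO⁻ < ethoxide < p-O₂N–C₆H₄–O⁻ < NCO⁻ < tosylate

tosylate: pKₐ(p-CH₃C₆H₄SO₃H (TsOH)) ≈ -2.8
NCO⁻: pKₐ(HOCN) ≈ 3.5 — resonance between N and O
p-O₂N–C₆H₄–O⁻: pKₐ(p-nitrophenol) ≈ 7.2 — nitro group delocalises the charge; the classic chromogenic LG
ethoxide: pKₐ(CH₃CH₂OH) ≈ 16
(CH₃)₃CO⁻: pKₐ(t-BuOH) ≈ 18 — bulky, strongly basic alkoxide
H⁻: pKₐ(H₂) ≈ 36 — extremely strong base; leaves only in special hydride-transfer contexts
CH₃⁻: pKₐ(CH₄) ≈ 48
The question asks for worst first, so the sequence is read in increasing leaving-group ability.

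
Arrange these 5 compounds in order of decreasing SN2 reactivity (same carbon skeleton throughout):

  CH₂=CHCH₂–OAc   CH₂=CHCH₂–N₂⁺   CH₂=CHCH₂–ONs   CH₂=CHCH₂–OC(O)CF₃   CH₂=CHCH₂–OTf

CH₂=CHCH₂–N₂⁺ > CH₂=CHCH₂–OTf > CH₂=CHCH₂–ONs > CH₂=CHCH₂–OC(O)CF₃ > CH₂=CHCH₂–OAc

Same R in every case — rank the leaving groups.
Leaving-group ability tracks the stability of the departed species; conjugate-acid pKₐ is the usual yardstick (lower pKₐ → better LG).
CH₂=CHCH₂–N₂⁺ loses N₂: no meaningful conjugate acid; N₂ departs as an exceptionally stable neutral molecule
CH₂=CHCH₂–OTf loses OTf⁻: pKₐ(CF₃SO₃H (triflic acid)) ≈ -14
CH₂=CHCH₂–ONs loses ONs⁻: pKₐ(p-O₂NC₆H₄SO₃H) ≈ -3.5
CH₂=CHCH₂–OC(O)CF₃ loses CF₃COO⁻: pKₐ(CF₃COOH) ≈ 0.2
CH₂=CHCH₂–OAc loses AcO⁻: pKₐ(CH₃COOH) ≈ 4.8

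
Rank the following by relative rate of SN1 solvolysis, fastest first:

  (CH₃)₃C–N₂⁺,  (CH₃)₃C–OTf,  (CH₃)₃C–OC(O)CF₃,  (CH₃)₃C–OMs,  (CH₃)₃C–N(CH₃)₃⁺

With the same alkyl group throughout, only the leaving group differentiates the rates.
Rank by basicity of the departing species: weakest base leaves most easily.
(CH₃)₃C–N₂⁺ loses N₂: no meaningful conjugate acid; N₂ departs as an exceptionally stable neutral molecule
(CH₃)₃C–OTf loses OTf⁻: pKₐ(CF₃SO₃H (triflic acid)) ≈ -14
(CH₃)₃C–OMs loses OMs⁻: pKₐ(CH₃SO₃H (MsOH)) ≈ -1.9
(CH₃)₃C–OC(O)CF₃ loses CF₃COO⁻: pKₐ(CF₃COOH) ≈ 0.2
(CH₃)₃C–N(CH₃)₃⁺ loses NR'₃: pKₐ(R'₃NH⁺) ≈ 10.7

(CH₃)₃C–N₂⁺ > (CH₃)₃C–OTf > (CH₃)₃C–OMs > (CH₃)₃C–OC(O)CF₃ > (CH₃)₃C–N(CH₃)₃⁺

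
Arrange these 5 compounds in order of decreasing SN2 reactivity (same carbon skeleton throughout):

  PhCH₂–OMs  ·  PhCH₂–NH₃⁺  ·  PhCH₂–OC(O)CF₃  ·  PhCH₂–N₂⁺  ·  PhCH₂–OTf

PhCH₂–N₂⁺ > PhCH₂–OTf > PhCH₂–OMs > PhCH₂–OC(O)CF₃ > PhCH₂–NH₃⁺

With the same alkyl group throughout, only the leaving group differentiates the rates.
Leaving-group ability tracks the stability of the departed species; conjugate-acid pKₐ is the usual yardstick (lower pKₐ → better LG).
PhCH₂–N₂⁺ loses N₂: no meaningful conjugate acid; N₂ departs as an exceptionally stable neutral molecule
PhCH₂–OTf loses OTf⁻: pKₐ(CF₃SO₃H (triflic acid)) ≈ -14
PhCH₂–OMs loses OMs⁻: pKₐ(CH₃SO₃H (MsOH)) ≈ -1.9
PhCH₂–OC(O)CF₃ loses CF₃COO⁻: pKₐ(CF₃COOH) ≈ 0.2
PhCH₂–NH₃⁺ loses NH₃: pKₐ(NH₄⁺) ≈ 9.2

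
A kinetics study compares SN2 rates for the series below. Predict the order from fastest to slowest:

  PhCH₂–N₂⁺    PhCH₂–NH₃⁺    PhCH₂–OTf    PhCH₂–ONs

Same R in every case — rank the leaving groups.
The more stable X⁻ (or X) is on its own — i.e. the weaker a base it is — the better a leaving group it makes.
PhCH₂–N₂⁺ loses N₂: no meaningful conjugate acid; N₂ departs as an exceptionally stable neutral molecule
PhCH₂–OTf loses OTf⁻: pKₐ(CF₃SO₃H (triflic acid)) ≈ -14
PhCH₂–ONs loses ONs⁻: pKₐ(p-O₂NC₆H₄SO₃H) ≈ -3.5
PhCH₂–NH₃⁺ loses NH₃: pKₐ(NH₄⁺) ≈ 9.2

PhCH₂–N₂⁺ > PhCH₂–OTf > PhCH₂–ONs > PhCH₂–NH₃⁺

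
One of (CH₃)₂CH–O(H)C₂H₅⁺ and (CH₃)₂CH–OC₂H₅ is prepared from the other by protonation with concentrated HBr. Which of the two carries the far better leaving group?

(CH₃)₂CH–O(H)C₂H₅⁺

From (CH₃)₂CH–OC₂H₅ the departing group would be CH₃CH₂O⁻ (pKₐ(CH₃CH₂OH) ≈ 16). Strong base; alkoxides do not leave unassisted.
From (CH₃)₂CH–O(H)C₂H₅⁺ the leaving group is R'OH (pKₐ(R'OH₂⁺) ≈ -2.4). Neutral; leaves from a protonated ether (an oxonium ion, R–O(H)R'⁺).
Protonation with concentrated HBr works by allowing neutral ethanol, rather than ethoxide, to depart, making (CH₃)₂CH–O(H)C₂H₅⁺ enormously more reactive.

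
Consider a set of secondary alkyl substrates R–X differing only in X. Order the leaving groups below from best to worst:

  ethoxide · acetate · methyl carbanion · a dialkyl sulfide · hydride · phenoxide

The more stable X⁻ (or X) is on its own — i.e. the weaker a base it is — the better a leaving group it makes.
a dialkyl sulfide: pKₐ(R'₂SH⁺) ≈ -7 — neutral; leaves from a sulfonium salt (R–SR'₂⁺)
acetate: pKₐ(CH₃COOH) ≈ 4.8 — resonance-stabilised but still a weak base
phenoxide: pKₐ(C₆H₅OH (phenol)) ≈ 10
ethoxide: pKₐ(CH₃CH₂OH) ≈ 16
hydride: pKₐ(H₂) ≈ 36 — extremely strong base; leaves only in special hydride-transfer contexts
methyl carbanion: pKₐ(CH₄) ≈ 48

a dialkyl sulfide > acetate > phenoxide > ethoxide > hydride > methyl carbanion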